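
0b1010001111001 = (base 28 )6j5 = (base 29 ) 66L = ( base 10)5241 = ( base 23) 9KK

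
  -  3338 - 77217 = -80555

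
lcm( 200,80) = 400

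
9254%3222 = 2810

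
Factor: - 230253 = -3^1*23^1*47^1 * 71^1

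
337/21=16 + 1/21  =  16.05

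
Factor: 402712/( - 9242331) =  - 2^3*3^( - 1 )*7^(-2)*71^1*709^1 * 62873^( - 1)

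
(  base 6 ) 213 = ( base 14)5B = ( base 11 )74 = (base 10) 81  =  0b1010001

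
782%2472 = 782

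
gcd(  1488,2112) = 48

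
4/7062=2/3531 = 0.00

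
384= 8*48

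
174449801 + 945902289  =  1120352090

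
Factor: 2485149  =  3^1*828383^1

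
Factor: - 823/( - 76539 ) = 3^( - 1 ) * 31^( - 1 ) = 1/93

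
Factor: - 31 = -31^1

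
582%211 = 160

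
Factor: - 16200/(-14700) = 2^1 * 3^3*7^( - 2)= 54/49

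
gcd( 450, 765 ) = 45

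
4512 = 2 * 2256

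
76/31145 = 76/31145 = 0.00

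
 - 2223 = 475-2698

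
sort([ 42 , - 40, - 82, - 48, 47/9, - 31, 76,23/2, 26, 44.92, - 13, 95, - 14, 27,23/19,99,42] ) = [  -  82,-48 , - 40, - 31 , - 14, - 13 , 23/19, 47/9 , 23/2 , 26, 27,42, 42,44.92 , 76, 95,99 ] 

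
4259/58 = 4259/58= 73.43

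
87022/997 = 87 +283/997 = 87.28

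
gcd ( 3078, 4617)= 1539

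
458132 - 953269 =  - 495137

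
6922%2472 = 1978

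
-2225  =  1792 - 4017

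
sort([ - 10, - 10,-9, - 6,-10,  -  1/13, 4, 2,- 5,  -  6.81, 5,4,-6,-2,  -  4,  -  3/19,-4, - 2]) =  [  -  10, - 10,  -  10 ,-9, - 6.81,-6, - 6,-5,-4, - 4,-2,-2, - 3/19, - 1/13, 2,4, 4,5 ] 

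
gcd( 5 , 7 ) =1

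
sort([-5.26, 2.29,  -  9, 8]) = [  -  9, - 5.26,2.29,8]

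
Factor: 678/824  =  2^(-2) * 3^1 *103^ ( - 1)*113^1= 339/412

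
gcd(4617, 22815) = 27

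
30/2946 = 5/491=0.01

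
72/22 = 36/11 = 3.27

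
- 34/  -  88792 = 17/44396 = 0.00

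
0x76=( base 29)42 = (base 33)3J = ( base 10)118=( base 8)166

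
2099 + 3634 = 5733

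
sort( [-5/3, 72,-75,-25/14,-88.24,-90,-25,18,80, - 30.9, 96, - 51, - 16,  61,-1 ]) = [ - 90,-88.24, - 75,-51, - 30.9, - 25,-16,  -  25/14,-5/3,-1, 18,61,72, 80, 96 ]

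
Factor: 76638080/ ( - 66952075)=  - 15327616/13390415 = -2^7*5^(  -  1 )*43^( - 1 )  *61^(-1 )*1021^(- 1)*119747^1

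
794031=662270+131761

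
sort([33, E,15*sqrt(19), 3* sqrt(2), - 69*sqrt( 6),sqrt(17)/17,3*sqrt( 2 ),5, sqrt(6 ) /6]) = [- 69 * sqrt(6),sqrt(17)/17, sqrt( 6 )/6, E,3*sqrt(2), 3*sqrt( 2 ), 5, 33, 15 *sqrt( 19)] 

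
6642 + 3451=10093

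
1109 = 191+918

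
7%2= 1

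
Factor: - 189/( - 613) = 3^3*7^1 * 613^( - 1)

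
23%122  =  23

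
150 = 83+67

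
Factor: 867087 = 3^2*13^1*7411^1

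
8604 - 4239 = 4365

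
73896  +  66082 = 139978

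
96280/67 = 1437 + 1/67 = 1437.01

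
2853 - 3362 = -509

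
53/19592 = 53/19592 = 0.00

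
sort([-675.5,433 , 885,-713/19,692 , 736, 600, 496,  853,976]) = [ - 675.5,-713/19 , 433, 496,600,692,  736, 853,  885 , 976]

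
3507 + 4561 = 8068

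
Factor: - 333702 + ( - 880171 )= - 1213873^1 =-1213873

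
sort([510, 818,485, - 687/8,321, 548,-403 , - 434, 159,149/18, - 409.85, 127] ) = [ - 434, - 409.85 ,-403, - 687/8, 149/18,127, 159, 321,485, 510, 548 , 818]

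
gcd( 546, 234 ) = 78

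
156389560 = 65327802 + 91061758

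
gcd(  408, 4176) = 24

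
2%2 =0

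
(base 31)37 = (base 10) 100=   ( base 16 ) 64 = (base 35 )2u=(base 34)2w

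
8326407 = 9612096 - 1285689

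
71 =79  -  8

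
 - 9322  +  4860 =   -  4462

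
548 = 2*274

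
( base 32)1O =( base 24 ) 28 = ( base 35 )1l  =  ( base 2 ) 111000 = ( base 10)56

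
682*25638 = 17485116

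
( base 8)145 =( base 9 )122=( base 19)56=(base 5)401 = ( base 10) 101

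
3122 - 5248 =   -  2126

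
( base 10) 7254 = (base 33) 6LR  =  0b1110001010110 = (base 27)9pi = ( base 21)G99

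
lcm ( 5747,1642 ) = 11494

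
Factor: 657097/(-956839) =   -  7^1*13^( - 1 )*  89^(  -  1 )*827^(  -  1 ) * 93871^1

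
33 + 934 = 967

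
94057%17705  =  5532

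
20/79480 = 1/3974 = 0.00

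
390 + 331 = 721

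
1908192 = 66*28912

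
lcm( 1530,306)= 1530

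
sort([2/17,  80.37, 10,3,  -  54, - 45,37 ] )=[ - 54, - 45, 2/17, 3 , 10,37,80.37] 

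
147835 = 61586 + 86249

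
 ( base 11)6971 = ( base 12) 5369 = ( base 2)10001111000001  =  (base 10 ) 9153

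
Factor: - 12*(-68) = 816 = 2^4*3^1*17^1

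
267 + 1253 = 1520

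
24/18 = 4/3  =  1.33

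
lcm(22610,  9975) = 339150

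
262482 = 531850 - 269368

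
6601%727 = 58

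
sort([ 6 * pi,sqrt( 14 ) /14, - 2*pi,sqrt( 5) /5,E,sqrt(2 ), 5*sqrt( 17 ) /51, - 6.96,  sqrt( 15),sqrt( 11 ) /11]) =[ - 6.96 , - 2*pi, sqrt( 14)/14, sqrt(11 )/11,5*sqrt(17) /51,sqrt( 5 ) /5, sqrt( 2 ) , E, sqrt(15 ),6 * pi]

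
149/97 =149/97 = 1.54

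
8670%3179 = 2312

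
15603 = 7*2229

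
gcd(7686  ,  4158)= 126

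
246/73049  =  246/73049 = 0.00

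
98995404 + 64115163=163110567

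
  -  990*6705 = - 6637950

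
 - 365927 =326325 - 692252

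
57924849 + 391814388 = 449739237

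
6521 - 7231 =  - 710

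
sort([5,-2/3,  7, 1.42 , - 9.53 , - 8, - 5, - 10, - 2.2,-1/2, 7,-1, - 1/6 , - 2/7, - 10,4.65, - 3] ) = [  -  10, - 10,-9.53,  -  8, - 5,- 3,-2.2 , - 1, - 2/3, - 1/2, - 2/7, - 1/6,1.42, 4.65,5 , 7, 7] 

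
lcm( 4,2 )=4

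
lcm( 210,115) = 4830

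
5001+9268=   14269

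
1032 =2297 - 1265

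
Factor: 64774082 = 2^1 * 43^1*753187^1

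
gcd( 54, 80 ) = 2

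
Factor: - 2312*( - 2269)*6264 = 32860492992 = 2^6*  3^3*17^2*29^1 * 2269^1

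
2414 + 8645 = 11059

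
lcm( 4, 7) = 28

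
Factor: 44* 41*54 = 97416 = 2^3*3^3* 11^1*41^1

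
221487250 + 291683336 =513170586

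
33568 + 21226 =54794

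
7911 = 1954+5957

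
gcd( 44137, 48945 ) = 1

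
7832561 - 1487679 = 6344882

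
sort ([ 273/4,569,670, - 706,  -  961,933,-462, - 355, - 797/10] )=[ -961, - 706, - 462,-355,- 797/10, 273/4,569, 670,933]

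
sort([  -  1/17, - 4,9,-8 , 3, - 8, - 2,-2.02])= [-8  , - 8, - 4,  -  2.02,-2,-1/17,3 , 9]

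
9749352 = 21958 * 444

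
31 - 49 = -18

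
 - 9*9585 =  - 86265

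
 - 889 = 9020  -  9909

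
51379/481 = 106 + 393/481 = 106.82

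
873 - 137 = 736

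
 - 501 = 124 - 625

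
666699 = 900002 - 233303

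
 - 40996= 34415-75411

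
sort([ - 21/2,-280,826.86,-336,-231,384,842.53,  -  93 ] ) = [  -  336,-280, - 231 ,  -  93,  -  21/2,384, 826.86, 842.53] 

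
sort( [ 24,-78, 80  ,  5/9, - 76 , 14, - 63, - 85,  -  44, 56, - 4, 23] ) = [ - 85, - 78, - 76, - 63, - 44, - 4,5/9, 14, 23, 24, 56, 80] 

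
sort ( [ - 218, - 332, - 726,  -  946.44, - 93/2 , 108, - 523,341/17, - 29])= [-946.44, - 726, -523,-332,- 218, - 93/2, - 29,341/17,108]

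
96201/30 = 3206 + 7/10 = 3206.70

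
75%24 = 3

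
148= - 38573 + 38721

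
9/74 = 9/74  =  0.12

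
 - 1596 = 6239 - 7835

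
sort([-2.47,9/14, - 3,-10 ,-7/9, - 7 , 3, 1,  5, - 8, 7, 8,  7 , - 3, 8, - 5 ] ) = [ - 10, - 8,-7,-5, - 3,-3,-2.47,-7/9, 9/14, 1, 3 , 5,7,  7, 8,8 ] 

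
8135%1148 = 99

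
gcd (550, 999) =1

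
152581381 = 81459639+71121742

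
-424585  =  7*(-60655) 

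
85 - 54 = 31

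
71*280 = 19880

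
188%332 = 188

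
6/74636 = 3/37318=0.00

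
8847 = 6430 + 2417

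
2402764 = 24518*98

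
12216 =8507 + 3709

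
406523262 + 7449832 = 413973094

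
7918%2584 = 166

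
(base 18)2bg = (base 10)862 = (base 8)1536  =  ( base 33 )Q4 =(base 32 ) qu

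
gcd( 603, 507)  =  3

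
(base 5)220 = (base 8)74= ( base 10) 60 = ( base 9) 66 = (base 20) 30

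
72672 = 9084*8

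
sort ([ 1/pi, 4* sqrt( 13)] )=[ 1/pi , 4 * sqrt(13 ) ]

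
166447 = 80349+86098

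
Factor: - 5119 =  - 5119^1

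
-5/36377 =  - 1 + 36372/36377 =- 0.00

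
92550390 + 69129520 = 161679910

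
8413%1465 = 1088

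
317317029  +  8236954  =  325553983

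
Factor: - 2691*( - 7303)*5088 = 2^5*3^3 * 13^1 * 23^1*53^1 *67^1*109^1  =  99991273824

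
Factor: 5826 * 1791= 10434366 = 2^1*3^3 * 199^1*971^1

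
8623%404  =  139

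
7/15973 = 7/15973 = 0.00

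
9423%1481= 537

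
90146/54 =1669 + 10/27 = 1669.37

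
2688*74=198912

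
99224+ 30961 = 130185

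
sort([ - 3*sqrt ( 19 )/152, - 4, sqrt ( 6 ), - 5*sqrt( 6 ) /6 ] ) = [ - 4,-5*sqrt( 6)/6, - 3*sqrt( 19) /152,sqrt( 6 ) ] 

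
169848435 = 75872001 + 93976434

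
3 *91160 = 273480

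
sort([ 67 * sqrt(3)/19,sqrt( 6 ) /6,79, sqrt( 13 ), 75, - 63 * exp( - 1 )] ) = [-63*exp( - 1 ), sqrt ( 6)/6,sqrt( 13), 67*sqrt(3)/19, 75,79 ]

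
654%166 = 156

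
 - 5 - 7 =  - 12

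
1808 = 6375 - 4567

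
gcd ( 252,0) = 252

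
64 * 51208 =3277312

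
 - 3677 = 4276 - 7953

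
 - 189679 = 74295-263974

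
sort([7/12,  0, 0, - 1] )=[ - 1, 0, 0,7/12 ]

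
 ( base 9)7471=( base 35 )4GV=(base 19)f40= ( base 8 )12563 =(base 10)5491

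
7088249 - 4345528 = 2742721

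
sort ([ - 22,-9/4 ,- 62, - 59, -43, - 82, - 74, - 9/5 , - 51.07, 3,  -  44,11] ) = [ - 82 , - 74, - 62, - 59, - 51.07, - 44 ,- 43, - 22, - 9/4,-9/5,3, 11 ]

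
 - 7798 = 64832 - 72630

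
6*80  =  480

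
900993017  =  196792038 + 704200979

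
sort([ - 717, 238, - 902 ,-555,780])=[ - 902,  -  717, - 555,238, 780 ] 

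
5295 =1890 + 3405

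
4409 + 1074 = 5483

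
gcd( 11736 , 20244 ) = 12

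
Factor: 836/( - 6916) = - 7^( - 1)*11^1*13^( - 1) = -11/91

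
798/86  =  399/43 =9.28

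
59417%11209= 3372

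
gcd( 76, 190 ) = 38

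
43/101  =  43/101 = 0.43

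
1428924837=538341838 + 890582999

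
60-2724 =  - 2664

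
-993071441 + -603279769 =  - 1596351210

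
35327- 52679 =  - 17352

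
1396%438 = 82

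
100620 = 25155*4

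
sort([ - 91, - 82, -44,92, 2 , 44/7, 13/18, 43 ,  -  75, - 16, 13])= [ - 91 ,  -  82,  -  75, - 44, - 16, 13/18,2, 44/7,13,  43, 92]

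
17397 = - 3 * (-5799)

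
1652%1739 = 1652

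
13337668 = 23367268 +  - 10029600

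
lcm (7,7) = 7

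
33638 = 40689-7051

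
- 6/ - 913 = 6/913 = 0.01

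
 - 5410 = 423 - 5833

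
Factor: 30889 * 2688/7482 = 13838272/1247 = 2^6*7^1 * 17^1*23^1*29^( - 1 ) * 43^( - 1)*79^1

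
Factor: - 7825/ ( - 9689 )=5^2*313^1*9689^( - 1 )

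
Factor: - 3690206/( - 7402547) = 2^1 * 13^1*47^( - 1)*239^ ( - 1)*659^ ( - 1 )* 141931^1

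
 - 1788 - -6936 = 5148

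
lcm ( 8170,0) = 0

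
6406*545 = 3491270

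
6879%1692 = 111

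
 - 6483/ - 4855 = 6483/4855 = 1.34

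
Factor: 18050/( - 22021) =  - 50/61 = -2^1*5^2*61^ ( - 1) 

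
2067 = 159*13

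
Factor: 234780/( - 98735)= - 516/217 = - 2^2 * 3^1*7^(-1)*31^ ( - 1 )*43^1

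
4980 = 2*2490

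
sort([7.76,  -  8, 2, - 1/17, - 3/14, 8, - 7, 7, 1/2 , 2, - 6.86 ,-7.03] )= [- 8,  -  7.03, - 7, - 6.86, - 3/14 , - 1/17, 1/2, 2,2, 7,7.76,8] 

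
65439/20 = 3271 + 19/20 = 3271.95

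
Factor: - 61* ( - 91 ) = 7^1*13^1*61^1 = 5551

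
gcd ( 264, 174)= 6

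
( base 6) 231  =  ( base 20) 4B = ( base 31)2T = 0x5B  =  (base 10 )91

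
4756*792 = 3766752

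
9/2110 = 9/2110 = 0.00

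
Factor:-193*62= - 2^1* 31^1* 193^1 = - 11966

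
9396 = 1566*6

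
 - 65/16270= - 1 + 3241/3254= - 0.00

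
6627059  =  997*6647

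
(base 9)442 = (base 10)362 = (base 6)1402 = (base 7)1025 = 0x16a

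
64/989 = 64/989 = 0.06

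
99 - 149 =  - 50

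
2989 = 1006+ 1983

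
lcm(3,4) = 12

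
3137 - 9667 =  - 6530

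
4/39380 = 1/9845= 0.00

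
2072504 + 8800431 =10872935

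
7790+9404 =17194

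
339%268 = 71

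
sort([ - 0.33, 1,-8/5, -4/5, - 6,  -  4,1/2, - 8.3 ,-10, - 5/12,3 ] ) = [-10,-8.3, - 6,  -  4,-8/5, -4/5, - 5/12,  -  0.33,1/2,1, 3 ] 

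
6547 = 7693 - 1146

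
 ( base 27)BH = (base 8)472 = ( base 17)118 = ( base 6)1242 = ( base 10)314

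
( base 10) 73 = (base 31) 2B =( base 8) 111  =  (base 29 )2F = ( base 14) 53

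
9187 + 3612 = 12799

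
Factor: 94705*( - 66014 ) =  - 2^1*5^1*13^2*31^1  *47^1*2539^1 = - 6251855870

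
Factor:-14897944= - 2^3*1862243^1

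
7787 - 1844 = 5943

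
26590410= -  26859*( -990 ) 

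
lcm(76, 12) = 228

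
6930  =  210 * 33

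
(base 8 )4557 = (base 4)211233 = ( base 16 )96F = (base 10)2415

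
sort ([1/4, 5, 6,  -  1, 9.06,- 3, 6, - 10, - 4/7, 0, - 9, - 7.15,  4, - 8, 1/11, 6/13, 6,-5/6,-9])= [ - 10,-9, - 9, - 8, - 7.15,-3, - 1, - 5/6, -4/7, 0, 1/11,1/4, 6/13,4,5, 6 , 6,  6,9.06]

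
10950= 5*2190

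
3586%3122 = 464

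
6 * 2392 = 14352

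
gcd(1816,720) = 8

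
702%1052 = 702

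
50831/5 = 10166 +1/5= 10166.20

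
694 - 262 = 432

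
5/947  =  5/947  =  0.01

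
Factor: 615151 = 615151^1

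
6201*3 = 18603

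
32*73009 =2336288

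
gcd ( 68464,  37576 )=88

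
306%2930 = 306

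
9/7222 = 9/7222 = 0.00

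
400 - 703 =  - 303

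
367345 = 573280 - 205935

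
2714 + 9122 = 11836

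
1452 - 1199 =253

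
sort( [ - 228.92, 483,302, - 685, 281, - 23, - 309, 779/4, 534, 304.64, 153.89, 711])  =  [ - 685, - 309, - 228.92, - 23,153.89,779/4 , 281,302,304.64,483, 534,  711]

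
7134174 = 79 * 90306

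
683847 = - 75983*(  -  9 ) 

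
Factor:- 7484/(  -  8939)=2^2*7^( - 1) *1277^( - 1)*1871^1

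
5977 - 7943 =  - 1966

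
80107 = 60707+19400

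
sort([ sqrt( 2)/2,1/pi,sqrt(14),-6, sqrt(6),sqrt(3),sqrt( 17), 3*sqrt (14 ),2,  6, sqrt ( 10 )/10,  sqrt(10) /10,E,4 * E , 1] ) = [ - 6, sqrt(10 )/10, sqrt(10)/10,  1/pi,sqrt ( 2) /2,1,sqrt(3), 2,sqrt(6), E, sqrt(14),sqrt( 17), 6,4*E,  3 * sqrt( 14)] 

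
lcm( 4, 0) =0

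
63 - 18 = 45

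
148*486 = 71928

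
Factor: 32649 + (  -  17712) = 14937= 3^1 * 13^1*383^1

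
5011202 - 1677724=3333478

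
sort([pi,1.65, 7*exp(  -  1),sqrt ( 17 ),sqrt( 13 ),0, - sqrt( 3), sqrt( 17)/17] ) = [- sqrt( 3),0,sqrt( 17)/17,1.65,7*exp( - 1),pi,sqrt( 13),sqrt(17) ] 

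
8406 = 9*934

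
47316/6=7886=7886.00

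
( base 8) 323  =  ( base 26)83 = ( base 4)3103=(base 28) 7F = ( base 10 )211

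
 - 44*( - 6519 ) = 286836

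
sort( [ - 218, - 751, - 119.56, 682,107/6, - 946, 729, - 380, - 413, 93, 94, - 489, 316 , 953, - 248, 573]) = [ - 946, - 751, - 489,-413, - 380, - 248,-218,-119.56,107/6 , 93,94, 316,573,682,729 , 953] 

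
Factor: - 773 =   -  773^1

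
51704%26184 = 25520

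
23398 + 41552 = 64950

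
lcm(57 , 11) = 627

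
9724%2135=1184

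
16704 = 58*288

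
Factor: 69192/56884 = 17298/14221 =2^1* 3^2  *31^2*14221^( - 1)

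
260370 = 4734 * 55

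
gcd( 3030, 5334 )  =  6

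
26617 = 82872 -56255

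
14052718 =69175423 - 55122705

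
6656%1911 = 923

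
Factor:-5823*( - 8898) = 2^1*3^3* 647^1*1483^1 = 51813054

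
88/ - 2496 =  - 1  +  301/312 = - 0.04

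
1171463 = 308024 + 863439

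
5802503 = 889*6527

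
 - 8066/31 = - 8066/31 = - 260.19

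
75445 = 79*955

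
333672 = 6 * 55612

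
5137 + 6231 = 11368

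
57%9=3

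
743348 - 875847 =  - 132499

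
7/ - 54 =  - 7/54 = -0.13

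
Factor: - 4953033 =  - 3^2*550337^1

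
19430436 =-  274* ( - 70914)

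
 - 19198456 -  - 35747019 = 16548563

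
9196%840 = 796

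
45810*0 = 0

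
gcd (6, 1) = 1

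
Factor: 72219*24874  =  1796375406 =2^1*3^1*7^1*19^1*181^1*12437^1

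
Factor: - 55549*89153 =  - 13^1*4273^1*89153^1 = - 4952359997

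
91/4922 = 91/4922 = 0.02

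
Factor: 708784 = 2^4 * 31^1*1429^1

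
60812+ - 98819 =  - 38007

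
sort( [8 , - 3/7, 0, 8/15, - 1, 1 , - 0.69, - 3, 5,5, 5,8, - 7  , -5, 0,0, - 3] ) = [ - 7 , - 5, - 3,- 3, - 1, - 0.69, - 3/7, 0,0, 0, 8/15,1,5, 5, 5 , 8, 8]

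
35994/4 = 8998 + 1/2 = 8998.50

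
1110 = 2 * 555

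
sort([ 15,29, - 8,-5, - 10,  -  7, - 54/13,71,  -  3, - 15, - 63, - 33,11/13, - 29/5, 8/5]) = [ - 63, - 33, - 15,-10,-8, - 7, - 29/5, - 5,- 54/13, - 3,11/13, 8/5, 15,29,71] 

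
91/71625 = 91/71625 = 0.00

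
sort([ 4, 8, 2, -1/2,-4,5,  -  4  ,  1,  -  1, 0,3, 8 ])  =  [ - 4 ,-4,-1, - 1/2,0, 1, 2, 3, 4,5,8, 8]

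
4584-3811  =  773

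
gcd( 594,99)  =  99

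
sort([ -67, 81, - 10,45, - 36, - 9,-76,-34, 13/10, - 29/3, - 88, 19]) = [ - 88, - 76, - 67, -36,-34, - 10 ,- 29/3,  -  9, 13/10,19,  45, 81 ]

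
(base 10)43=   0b101011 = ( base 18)27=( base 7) 61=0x2b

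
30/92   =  15/46 =0.33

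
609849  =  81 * 7529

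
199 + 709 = 908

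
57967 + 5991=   63958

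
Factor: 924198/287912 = 2^(-2) * 3^1*11^2*17^(  -  1)*19^1 * 29^(- 1)*67^1 * 73^( - 1) = 462099/143956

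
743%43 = 12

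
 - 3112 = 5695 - 8807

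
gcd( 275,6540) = 5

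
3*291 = 873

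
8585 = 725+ 7860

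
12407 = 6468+5939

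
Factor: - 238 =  - 2^1*7^1*17^1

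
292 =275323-275031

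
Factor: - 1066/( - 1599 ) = 2^1*3^( - 1 )= 2/3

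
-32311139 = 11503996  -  43815135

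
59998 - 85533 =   -  25535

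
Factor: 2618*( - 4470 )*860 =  - 10064115600= - 2^4*3^1 * 5^2*7^1*11^1 * 17^1 * 43^1*149^1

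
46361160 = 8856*5235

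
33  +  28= 61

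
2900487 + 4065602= 6966089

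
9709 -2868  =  6841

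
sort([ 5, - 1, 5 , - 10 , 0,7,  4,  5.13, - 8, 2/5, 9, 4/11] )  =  [-10, - 8,  -  1 , 0,  4/11 , 2/5,4,  5 , 5, 5.13,7,9 ] 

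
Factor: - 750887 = -313^1*2399^1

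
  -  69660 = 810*( - 86 ) 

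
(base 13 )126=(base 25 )81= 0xC9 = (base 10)201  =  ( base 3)21110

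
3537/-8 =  - 3537/8 =-442.12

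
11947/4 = 2986 + 3/4 = 2986.75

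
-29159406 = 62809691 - 91969097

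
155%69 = 17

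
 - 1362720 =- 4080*334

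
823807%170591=141443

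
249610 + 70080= 319690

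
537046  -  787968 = - 250922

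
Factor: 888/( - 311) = -2^3*3^1 * 37^1 *311^( - 1)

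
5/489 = 5/489 = 0.01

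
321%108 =105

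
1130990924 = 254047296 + 876943628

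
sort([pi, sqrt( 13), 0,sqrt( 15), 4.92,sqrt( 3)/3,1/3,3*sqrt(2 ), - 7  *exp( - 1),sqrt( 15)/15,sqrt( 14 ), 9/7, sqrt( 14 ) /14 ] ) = [-7*exp( - 1),0,sqrt(15)/15,  sqrt ( 14)/14,1/3,sqrt( 3)/3,9/7,pi,sqrt( 13),sqrt(14 ),sqrt( 15),3 * sqrt (2),4.92] 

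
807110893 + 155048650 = 962159543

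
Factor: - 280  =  - 2^3*5^1 * 7^1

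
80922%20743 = 18693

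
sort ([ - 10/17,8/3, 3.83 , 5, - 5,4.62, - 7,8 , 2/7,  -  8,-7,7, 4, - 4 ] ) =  [ - 8,  -  7, - 7, - 5, - 4, - 10/17,2/7,8/3, 3.83,4, 4.62,  5, 7, 8 ] 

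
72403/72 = 72403/72 = 1005.60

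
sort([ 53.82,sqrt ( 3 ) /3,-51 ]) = [ -51,sqrt(3 ) /3, 53.82]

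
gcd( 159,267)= 3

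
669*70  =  46830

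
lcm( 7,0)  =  0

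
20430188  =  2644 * 7727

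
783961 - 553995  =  229966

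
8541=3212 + 5329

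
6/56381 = 6/56381 = 0.00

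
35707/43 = 830 + 17/43 =830.40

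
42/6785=42/6785 = 0.01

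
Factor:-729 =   -  3^6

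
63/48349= 9/6907= 0.00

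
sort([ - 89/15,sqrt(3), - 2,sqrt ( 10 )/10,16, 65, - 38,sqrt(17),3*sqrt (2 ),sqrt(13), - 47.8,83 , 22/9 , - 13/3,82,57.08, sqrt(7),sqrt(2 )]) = [ - 47.8,  -  38,-89/15, - 13/3, - 2, sqrt( 10) /10,sqrt(2), sqrt( 3),22/9,sqrt( 7 ), sqrt( 13 ),  sqrt( 17), 3*sqrt( 2),16,57.08,65, 82,83 ]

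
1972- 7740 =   -  5768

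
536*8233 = 4412888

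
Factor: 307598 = 2^1*17^1*83^1 * 109^1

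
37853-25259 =12594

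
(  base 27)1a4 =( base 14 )519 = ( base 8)1753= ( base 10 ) 1003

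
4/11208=1/2802 = 0.00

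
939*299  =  280761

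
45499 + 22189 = 67688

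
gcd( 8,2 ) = 2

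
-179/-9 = 179/9  =  19.89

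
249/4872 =83/1624 = 0.05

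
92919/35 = 92919/35=2654.83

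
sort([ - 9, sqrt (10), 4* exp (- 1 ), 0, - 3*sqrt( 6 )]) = [ - 9, - 3*sqrt( 6),  0, 4*exp(  -  1), sqrt(10)]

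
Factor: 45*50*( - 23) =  - 2^1 * 3^2*5^3*23^1 = - 51750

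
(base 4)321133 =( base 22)7D5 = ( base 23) 6LM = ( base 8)7137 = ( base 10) 3679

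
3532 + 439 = 3971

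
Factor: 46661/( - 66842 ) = - 2^( - 1 )*19^(-1 )  *  29^1*1609^1 * 1759^( - 1)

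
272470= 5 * 54494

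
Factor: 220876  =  2^2*55219^1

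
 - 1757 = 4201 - 5958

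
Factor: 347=347^1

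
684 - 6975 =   -  6291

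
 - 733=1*(  -  733)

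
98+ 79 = 177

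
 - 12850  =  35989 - 48839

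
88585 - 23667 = 64918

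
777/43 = 777/43 = 18.07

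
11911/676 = 11911/676= 17.62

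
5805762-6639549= - 833787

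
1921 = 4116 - 2195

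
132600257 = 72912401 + 59687856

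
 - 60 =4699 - 4759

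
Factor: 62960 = 2^4*5^1*787^1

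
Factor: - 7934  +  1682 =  - 2^2*3^1*521^1 = - 6252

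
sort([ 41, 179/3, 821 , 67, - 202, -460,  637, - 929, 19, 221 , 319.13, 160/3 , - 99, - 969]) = [-969, - 929, - 460, - 202, - 99 , 19, 41, 160/3, 179/3, 67, 221 , 319.13,637, 821] 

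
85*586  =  49810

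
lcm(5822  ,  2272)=93152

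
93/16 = 5  +  13/16 =5.81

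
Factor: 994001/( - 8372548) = -2^( -2)  *  239^1*827^( - 1 )*2531^ ( - 1 )*4159^1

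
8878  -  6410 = 2468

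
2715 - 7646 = -4931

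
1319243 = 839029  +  480214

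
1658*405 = 671490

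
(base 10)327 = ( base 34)9l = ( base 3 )110010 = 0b101000111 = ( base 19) h4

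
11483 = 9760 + 1723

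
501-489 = 12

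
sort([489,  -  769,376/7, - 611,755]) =[ - 769, - 611,376/7,489,755] 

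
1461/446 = 3 + 123/446 = 3.28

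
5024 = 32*157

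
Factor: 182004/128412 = 523/369 = 3^( -2 ) * 41^( - 1) *523^1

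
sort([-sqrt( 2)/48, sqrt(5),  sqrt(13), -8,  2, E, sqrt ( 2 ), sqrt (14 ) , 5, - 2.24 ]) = [ - 8, - 2.24, - sqrt( 2)/48, sqrt( 2), 2,sqrt(5), E, sqrt( 13), sqrt( 14), 5 ] 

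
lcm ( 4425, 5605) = 84075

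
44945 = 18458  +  26487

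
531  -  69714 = -69183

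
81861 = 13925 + 67936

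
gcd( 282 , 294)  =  6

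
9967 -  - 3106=13073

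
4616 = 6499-1883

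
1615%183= 151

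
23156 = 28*827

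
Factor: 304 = 2^4*19^1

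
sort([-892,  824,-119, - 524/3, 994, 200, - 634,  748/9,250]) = [- 892 , - 634,-524/3, -119  ,  748/9  ,  200,  250,824 , 994]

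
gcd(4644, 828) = 36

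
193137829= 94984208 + 98153621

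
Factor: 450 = 2^1  *  3^2*5^2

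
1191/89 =13  +  34/89 = 13.38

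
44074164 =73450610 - 29376446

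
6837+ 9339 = 16176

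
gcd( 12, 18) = 6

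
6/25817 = 6/25817 = 0.00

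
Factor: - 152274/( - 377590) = 123/305=3^1*5^( - 1 )*41^1*61^( -1)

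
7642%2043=1513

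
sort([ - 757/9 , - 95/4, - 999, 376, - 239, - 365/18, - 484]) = [- 999,-484, - 239 , - 757/9, -95/4, - 365/18,376]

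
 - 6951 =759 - 7710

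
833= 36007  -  35174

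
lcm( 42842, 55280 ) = 1713680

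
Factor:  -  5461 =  - 43^1*127^1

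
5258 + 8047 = 13305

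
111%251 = 111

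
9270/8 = 4635/4 = 1158.75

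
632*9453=5974296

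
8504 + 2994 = 11498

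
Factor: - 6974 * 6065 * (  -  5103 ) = 215843172930 = 2^1*3^6 * 5^1*7^1*11^1*317^1*1213^1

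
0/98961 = 0 = 0.00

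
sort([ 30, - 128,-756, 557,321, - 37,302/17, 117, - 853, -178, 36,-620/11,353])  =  [-853, - 756, - 178, - 128,-620/11,-37, 302/17, 30,36, 117, 321, 353,557 ]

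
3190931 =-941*( -3391 )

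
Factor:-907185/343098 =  - 302395/114366 = - 2^(  -  1)*3^( - 1 ) * 5^1 * 7^( - 2)*197^1 * 307^1*389^( - 1)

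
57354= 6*9559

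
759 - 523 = 236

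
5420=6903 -1483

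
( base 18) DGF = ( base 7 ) 16110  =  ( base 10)4515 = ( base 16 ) 11A3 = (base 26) 6hh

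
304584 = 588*518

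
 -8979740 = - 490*18326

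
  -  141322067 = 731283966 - 872606033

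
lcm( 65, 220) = 2860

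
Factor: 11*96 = 2^5*3^1*11^1=1056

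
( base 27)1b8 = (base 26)1DK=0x40a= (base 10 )1034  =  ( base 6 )4442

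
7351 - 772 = 6579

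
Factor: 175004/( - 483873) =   -  2^2*3^ ( - 1)*13^( - 1)*19^( - 1)*67^1 = - 268/741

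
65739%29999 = 5741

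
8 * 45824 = 366592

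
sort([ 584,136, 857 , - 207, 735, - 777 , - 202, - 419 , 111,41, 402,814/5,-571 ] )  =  [ - 777, - 571, - 419  , - 207, - 202 , 41,111,136,814/5, 402,584, 735, 857]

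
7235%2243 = 506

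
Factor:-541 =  - 541^1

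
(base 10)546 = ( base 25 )LL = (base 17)1F2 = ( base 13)330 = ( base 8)1042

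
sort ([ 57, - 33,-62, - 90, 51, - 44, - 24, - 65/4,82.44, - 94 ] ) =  [ - 94, - 90,  -  62, - 44, - 33, - 24, - 65/4, 51, 57,82.44]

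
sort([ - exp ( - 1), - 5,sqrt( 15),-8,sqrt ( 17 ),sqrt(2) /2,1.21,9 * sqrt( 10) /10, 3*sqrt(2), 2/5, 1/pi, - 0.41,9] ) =[ - 8, - 5, - 0.41, -exp( - 1),1/pi,2/5 , sqrt( 2) /2,1.21, 9*sqrt( 10 )/10, sqrt( 15), sqrt( 17),3*sqrt( 2 ), 9]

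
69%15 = 9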